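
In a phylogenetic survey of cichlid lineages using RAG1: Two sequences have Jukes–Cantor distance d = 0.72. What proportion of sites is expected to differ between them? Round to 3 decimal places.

0.463

p = (3/4)(1 − e^(−4d/3)) = 0.75 × (1 − e^(-0.96)) = 0.75 × (1 − 0.382893) = 0.462830.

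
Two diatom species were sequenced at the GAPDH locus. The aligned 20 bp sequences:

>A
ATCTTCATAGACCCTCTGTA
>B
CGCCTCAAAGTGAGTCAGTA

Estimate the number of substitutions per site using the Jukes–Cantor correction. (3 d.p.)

0.687

The sequences differ at 9 of 20 sites (1, 2, 4, 8, 11, 12, 13, 14, 17), so p = 9/20 = 0.45.
d = −(3/4) ln(1 − 4p/3) = −0.75 ln(1 − 0.6) = −0.75 ln(0.4)
  = −0.75 × (-0.916291) = 0.687218 substitutions/site.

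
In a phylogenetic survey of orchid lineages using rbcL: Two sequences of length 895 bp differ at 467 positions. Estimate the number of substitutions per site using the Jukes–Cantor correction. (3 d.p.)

p = 467/895 ≈ 0.521788.
d = −(3/4) ln(1 − 4p/3) = −0.75 ln(1 − 0.695717) = −0.75 ln(0.304283)
  = −0.75 × (-1.189797) = 0.892348 substitutions/site.

0.892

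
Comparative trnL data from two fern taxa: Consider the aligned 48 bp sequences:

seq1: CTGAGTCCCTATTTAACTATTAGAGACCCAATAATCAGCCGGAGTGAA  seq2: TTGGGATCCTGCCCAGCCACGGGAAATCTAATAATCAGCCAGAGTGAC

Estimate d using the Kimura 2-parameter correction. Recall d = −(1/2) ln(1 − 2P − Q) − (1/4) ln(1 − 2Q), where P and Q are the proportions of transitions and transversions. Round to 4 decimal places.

Of 48 sites, 15 differences are transitions and 3 are transversions, so P = 15/48 = 0.3125 and Q = 3/48 = 0.0625.
Under the Kimura two-parameter model, d = −½ ln(1 − 2P − Q) − ¼ ln(1 − 2Q).
1 − 2P − Q = 0.3125, giving −½ ln(0.3125) = 0.581575.
1 − 2Q = 0.875, giving −¼ ln(0.875) = 0.033383.
d = 0.581575 + 0.033383 = 0.614958.

0.6150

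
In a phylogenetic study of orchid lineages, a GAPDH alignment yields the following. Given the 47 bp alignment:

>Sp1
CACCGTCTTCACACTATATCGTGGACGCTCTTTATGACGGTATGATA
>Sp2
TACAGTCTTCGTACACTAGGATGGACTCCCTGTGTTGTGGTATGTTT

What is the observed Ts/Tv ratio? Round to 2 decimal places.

Transitions are A↔G and C↔T; transversions are all other mismatches.
Transitions: 8. Transversions: 10.
R = 8/10 = 0.80.

0.80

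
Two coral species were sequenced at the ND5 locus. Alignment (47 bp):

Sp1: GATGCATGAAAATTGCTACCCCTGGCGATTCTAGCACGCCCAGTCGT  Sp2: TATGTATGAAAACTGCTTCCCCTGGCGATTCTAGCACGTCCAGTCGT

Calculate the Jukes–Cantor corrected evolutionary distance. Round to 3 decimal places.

0.115

The sequences differ at 5 of 47 sites (1, 5, 13, 18, 39), so p = 5/47 ≈ 0.106383.
d = −(3/4) ln(1 − 4p/3) = −0.75 ln(1 − 0.141844) = −0.75 ln(0.858156)
  = −0.75 × (-0.152969) = 0.114727 substitutions/site.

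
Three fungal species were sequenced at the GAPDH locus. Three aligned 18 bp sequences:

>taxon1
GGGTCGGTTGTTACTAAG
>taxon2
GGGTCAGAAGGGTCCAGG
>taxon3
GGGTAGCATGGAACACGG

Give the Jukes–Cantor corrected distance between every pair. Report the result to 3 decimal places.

d(taxon1,taxon2) = 0.673, d(taxon1,taxon3) = 0.673, d(taxon2,taxon3) = 0.673

taxon1–taxon2: 8/18 sites differ → p ≈ 0.444444, d = −0.75 ln(1 − 0.592592) = 0.673455 ≈ 0.673.
taxon1–taxon3: 8/18 sites differ → p ≈ 0.444444, d = −0.75 ln(1 − 0.592592) = 0.673455 ≈ 0.673.
taxon2–taxon3: 8/18 sites differ → p ≈ 0.444444, d = −0.75 ln(1 − 0.592592) = 0.673455 ≈ 0.673.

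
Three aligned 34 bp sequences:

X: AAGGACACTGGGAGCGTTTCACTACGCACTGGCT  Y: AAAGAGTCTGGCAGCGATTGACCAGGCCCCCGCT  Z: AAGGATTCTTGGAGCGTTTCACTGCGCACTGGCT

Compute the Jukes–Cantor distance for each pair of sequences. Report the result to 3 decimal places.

d(X,Y) = 0.423, d(X,Z) = 0.128, d(Y,Z) = 0.477

X–Y: 11/34 sites differ → p ≈ 0.323529, d = −0.75 ln(1 − 0.431372) = 0.423397 ≈ 0.423.
X–Z: 4/34 sites differ → p ≈ 0.117647, d = −0.75 ln(1 − 0.156863) = 0.127969 ≈ 0.128.
Y–Z: 12/34 sites differ → p ≈ 0.352941, d = −0.75 ln(1 − 0.470588) = 0.476991 ≈ 0.477.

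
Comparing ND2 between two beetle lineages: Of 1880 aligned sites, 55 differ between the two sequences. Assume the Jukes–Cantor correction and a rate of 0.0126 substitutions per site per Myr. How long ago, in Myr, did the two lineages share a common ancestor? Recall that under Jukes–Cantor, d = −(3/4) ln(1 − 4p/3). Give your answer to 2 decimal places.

p = 55/1880 ≈ 0.029255.
d = −(3/4) ln(1 − 4p/3) = −0.75 ln(1 − 0.039007) = −0.75 ln(0.960993)
  = −0.75 × (-0.039788) = 0.029841 substitutions/site.
Under a molecular clock d = 2μt, so t = d/(2μ) = 0.029841 / (2 × 0.0126) = 1.18 Myr.

1.18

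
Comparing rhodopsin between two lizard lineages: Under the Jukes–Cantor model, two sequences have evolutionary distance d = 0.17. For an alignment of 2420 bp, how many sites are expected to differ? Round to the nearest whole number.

Invert JC69: p = (3/4)(1 − e^(−4d/3)) = 0.75 × (1 − e^(-0.226667)) = 0.75 × (1 − 0.797186) = 0.152111.
Expected differing sites = pL ≈ 0.152111 × 2420 = 368.10862 ≈ 368.

368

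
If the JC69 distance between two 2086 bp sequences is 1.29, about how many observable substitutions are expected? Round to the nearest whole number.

Invert JC69: p = (3/4)(1 − e^(−4d/3)) = 0.75 × (1 − e^(-1.72)) = 0.75 × (1 − 0.179066) = 0.615701.
Expected differing sites = pL ≈ 0.615701 × 2086 = 1284.352286 ≈ 1284.

1284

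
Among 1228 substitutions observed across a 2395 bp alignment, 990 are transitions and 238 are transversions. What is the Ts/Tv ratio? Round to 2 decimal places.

4.16

R = 990/238 = 4.159663… ≈ 4.16 (to 2 d.p.).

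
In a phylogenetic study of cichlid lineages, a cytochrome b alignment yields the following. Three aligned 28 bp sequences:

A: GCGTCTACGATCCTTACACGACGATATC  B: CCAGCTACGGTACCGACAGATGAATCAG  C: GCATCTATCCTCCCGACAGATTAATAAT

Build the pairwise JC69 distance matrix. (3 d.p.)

d(A,B) = 0.940, d(A,C) = 0.724, d(B,C) = 0.420

A–B: 15/28 sites differ → p ≈ 0.535714, d = −0.75 ln(1 − 0.714285) = 0.939570 ≈ 0.940.
A–C: 13/28 sites differ → p ≈ 0.464286, d = −0.75 ln(1 − 0.619048) = 0.723811 ≈ 0.724.
B–C: 9/28 sites differ → p ≈ 0.321429, d = −0.75 ln(1 − 0.428572) = 0.419713 ≈ 0.420.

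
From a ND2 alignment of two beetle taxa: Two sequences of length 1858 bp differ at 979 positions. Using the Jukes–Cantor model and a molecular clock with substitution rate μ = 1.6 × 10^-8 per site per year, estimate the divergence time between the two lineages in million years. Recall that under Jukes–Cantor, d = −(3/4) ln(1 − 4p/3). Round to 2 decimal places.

28.42

p = 979/1858 ≈ 0.526911.
d = −(3/4) ln(1 − 4p/3) = −0.75 ln(1 − 0.702548) = −0.75 ln(0.297452)
  = −0.75 × (-1.212502) = 0.909377 substitutions/site.
Under a molecular clock d = 2μt, so t = d/(2μ) = 0.909377 / (2 × 1.6 × 10^-8) = 28.42 million years.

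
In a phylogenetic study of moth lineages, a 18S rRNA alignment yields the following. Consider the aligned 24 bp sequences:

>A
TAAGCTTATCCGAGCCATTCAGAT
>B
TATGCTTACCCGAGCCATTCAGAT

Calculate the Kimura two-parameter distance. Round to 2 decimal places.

0.09

Of 24 sites, 1 differences are transitions and 1 are transversions, so P = 1/24 ≈ 0.041667 and Q = 1/24 ≈ 0.041667.
Under the Kimura two-parameter model, d = −½ ln(1 − 2P − Q) − ¼ ln(1 − 2Q).
1 − 2P − Q = 0.874999, giving −½ ln(0.874999) = 0.066766.
1 − 2Q = 0.916666, giving −¼ ln(0.916666) = 0.021753.
d = 0.066766 + 0.021753 = 0.088519.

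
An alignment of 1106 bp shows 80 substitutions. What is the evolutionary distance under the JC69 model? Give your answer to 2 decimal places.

p = 80/1106 ≈ 0.072333.
d = −(3/4) ln(1 − 4p/3) = −0.75 ln(1 − 0.096444) = −0.75 ln(0.903556)
  = −0.75 × (-0.101417) = 0.076063 substitutions/site.

0.08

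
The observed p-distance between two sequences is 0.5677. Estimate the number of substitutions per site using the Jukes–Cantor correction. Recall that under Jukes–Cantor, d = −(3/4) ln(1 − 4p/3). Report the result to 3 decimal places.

d = −(3/4) ln(1 − 4p/3) = −0.75 ln(1 − 0.756933) = −0.75 ln(0.243067)
  = −0.75 × (-1.414418) = 1.060814 substitutions/site.

1.061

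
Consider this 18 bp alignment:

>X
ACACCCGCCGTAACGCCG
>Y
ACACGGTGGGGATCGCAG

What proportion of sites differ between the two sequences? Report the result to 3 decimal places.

The sequences differ at 8 of 18 positions (sites 5, 6, 7, 8, 9, 11, 13, 17).
p = 8/18 = 0.444444… ≈ 0.444 (to 3 d.p.).

0.444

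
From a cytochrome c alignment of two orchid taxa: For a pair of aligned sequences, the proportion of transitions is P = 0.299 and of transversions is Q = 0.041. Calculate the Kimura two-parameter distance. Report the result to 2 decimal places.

Under the Kimura two-parameter model, d = −½ ln(1 − 2P − Q) − ¼ ln(1 − 2Q).
1 − 2P − Q = 0.361, giving −½ ln(0.361) = 0.509439.
1 − 2Q = 0.918, giving −¼ ln(0.918) = 0.021389.
d = 0.509439 + 0.021389 = 0.530828.

0.53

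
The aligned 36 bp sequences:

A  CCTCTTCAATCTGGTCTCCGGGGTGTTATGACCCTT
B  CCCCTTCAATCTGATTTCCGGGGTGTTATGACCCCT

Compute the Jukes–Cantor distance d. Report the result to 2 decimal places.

The sequences differ at 4 of 36 sites (3, 14, 16, 35), so p = 4/36 ≈ 0.111111.
d = −(3/4) ln(1 − 4p/3) = −0.75 ln(1 − 0.148148) = −0.75 ln(0.851852)
  = −0.75 × (-0.160342) = 0.120257 substitutions/site.

0.12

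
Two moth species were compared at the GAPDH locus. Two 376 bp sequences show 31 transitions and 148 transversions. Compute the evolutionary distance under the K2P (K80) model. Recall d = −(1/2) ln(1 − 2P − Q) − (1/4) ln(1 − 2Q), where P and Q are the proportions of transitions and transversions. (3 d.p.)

P = 31/376 ≈ 0.082447 and Q = 148/376 ≈ 0.393617.
Under the Kimura two-parameter model, d = −½ ln(1 − 2P − Q) − ¼ ln(1 − 2Q).
1 − 2P − Q = 0.441489, giving −½ ln(0.441489) = 0.408801.
1 − 2Q = 0.212766, giving −¼ ln(0.212766) = 0.386891.
d = 0.408801 + 0.386891 = 0.795692.

0.796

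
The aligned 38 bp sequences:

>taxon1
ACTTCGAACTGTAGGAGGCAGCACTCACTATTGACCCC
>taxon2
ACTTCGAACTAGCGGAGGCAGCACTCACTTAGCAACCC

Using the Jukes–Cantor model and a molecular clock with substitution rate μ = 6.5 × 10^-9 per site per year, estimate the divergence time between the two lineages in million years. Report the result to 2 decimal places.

19.01

The sequences differ at 8 of 38 sites (11, 12, 13, 30, 31, 32, 33, 35), so p = 8/38 ≈ 0.210526.
d = −(3/4) ln(1 − 4p/3) = −0.75 ln(1 − 0.280701) = −0.75 ln(0.719299)
  = −0.75 × (-0.329478) = 0.247109 substitutions/site.
Under a molecular clock d = 2μt, so t = d/(2μ) = 0.247109 / (2 × 6.5 × 10^-9) = 19.01 million years.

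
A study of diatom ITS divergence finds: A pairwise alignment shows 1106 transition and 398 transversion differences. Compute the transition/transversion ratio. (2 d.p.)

R = 1106/398 = 2.778894… ≈ 2.78 (to 2 d.p.).

2.78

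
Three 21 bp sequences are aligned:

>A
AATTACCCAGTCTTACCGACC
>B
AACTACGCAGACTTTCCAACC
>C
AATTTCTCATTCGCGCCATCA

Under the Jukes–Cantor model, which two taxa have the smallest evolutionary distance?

A–B: 5/21 differ, p = 0.238, d = 0.286.
A–C: 9/21 differ, p = 0.429, d = 0.635.
B–C: 10/21 differ, p = 0.476, d = 0.756.
The smallest distance is between A and B.

A and B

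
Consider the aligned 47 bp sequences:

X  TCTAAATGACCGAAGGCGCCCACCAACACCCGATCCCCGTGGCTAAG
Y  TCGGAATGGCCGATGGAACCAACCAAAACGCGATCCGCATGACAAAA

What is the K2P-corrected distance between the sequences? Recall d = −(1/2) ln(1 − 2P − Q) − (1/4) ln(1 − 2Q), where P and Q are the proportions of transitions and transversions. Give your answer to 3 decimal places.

Of 47 sites, 6 differences are transitions and 8 are transversions, so P = 6/47 ≈ 0.12766 and Q = 8/47 ≈ 0.170213.
Under the Kimura two-parameter model, d = −½ ln(1 − 2P − Q) − ¼ ln(1 − 2Q).
1 − 2P − Q = 0.574467, giving −½ ln(0.574467) = 0.277156.
1 − 2Q = 0.659574, giving −¼ ln(0.659574) = 0.104040.
d = 0.277156 + 0.104040 = 0.381196.

0.381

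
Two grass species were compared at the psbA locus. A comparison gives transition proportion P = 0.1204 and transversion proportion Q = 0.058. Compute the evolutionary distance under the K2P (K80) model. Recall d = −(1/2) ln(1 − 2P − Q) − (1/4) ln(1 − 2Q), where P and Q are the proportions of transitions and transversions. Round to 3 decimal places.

Under the Kimura two-parameter model, d = −½ ln(1 − 2P − Q) − ¼ ln(1 − 2Q).
1 − 2P − Q = 0.7012, giving −½ ln(0.7012) = 0.177481.
1 − 2Q = 0.884, giving −¼ ln(0.884) = 0.030825.
d = 0.177481 + 0.030825 = 0.208306.

0.208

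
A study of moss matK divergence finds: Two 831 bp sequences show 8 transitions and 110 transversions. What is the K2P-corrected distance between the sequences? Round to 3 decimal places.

0.159

P = 8/831 ≈ 0.009627 and Q = 110/831 ≈ 0.132371.
Under the Kimura two-parameter model, d = −½ ln(1 − 2P − Q) − ¼ ln(1 − 2Q).
1 − 2P − Q = 0.848375, giving −½ ln(0.848375) = 0.082216.
1 − 2Q = 0.735258, giving −¼ ln(0.735258) = 0.076883.
d = 0.082216 + 0.076883 = 0.159099.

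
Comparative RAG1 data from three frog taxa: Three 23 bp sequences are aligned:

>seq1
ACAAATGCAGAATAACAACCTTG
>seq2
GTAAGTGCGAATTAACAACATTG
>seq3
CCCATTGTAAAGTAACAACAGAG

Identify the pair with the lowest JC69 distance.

seq1 and seq2

seq1–seq2: 7/23 differ, p = 0.304, d = 0.390.
seq1–seq3: 9/23 differ, p = 0.391, d = 0.553.
seq2–seq3: 9/23 differ, p = 0.391, d = 0.553.
The smallest distance is between seq1 and seq2.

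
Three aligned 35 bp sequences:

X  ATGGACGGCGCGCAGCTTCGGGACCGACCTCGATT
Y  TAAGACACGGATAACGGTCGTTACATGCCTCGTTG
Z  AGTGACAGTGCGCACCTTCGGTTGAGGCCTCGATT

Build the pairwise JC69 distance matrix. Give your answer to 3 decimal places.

d(X,Y) = 0.965, d(X,Z) = 0.360, d(Y,Z) = 0.705

X–Y: 19/35 sites differ → p ≈ 0.542857, d = −0.75 ln(1 − 0.723809) = 0.964997 ≈ 0.965.
X–Z: 10/35 sites differ → p ≈ 0.285714, d = −0.75 ln(1 − 0.380952) = 0.359679 ≈ 0.360.
Y–Z: 16/35 sites differ → p ≈ 0.457143, d = −0.75 ln(1 − 0.609524) = 0.705292 ≈ 0.705.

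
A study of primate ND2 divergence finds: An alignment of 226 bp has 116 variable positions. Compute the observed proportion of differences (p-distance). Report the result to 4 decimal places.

p = 116/226 = 0.513274… ≈ 0.5133 (to 4 d.p.).

0.5133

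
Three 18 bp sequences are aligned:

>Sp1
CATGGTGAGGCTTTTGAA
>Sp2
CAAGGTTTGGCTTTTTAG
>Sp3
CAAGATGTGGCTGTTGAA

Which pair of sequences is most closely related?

Sp1 and Sp3

Sp1–Sp2: 5/18 differ, p = 0.278, d = 0.347.
Sp1–Sp3: 4/18 differ, p = 0.222, d = 0.264.
Sp2–Sp3: 5/18 differ, p = 0.278, d = 0.347.
The smallest distance is between Sp1 and Sp3.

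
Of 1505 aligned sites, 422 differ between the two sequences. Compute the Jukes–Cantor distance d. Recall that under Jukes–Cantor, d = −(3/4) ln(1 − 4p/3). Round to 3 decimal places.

p = 422/1505 ≈ 0.280399.
d = −(3/4) ln(1 − 4p/3) = −0.75 ln(1 − 0.373865) = −0.75 ln(0.626135)
  = −0.75 × (-0.468189) = 0.351142 substitutions/site.

0.351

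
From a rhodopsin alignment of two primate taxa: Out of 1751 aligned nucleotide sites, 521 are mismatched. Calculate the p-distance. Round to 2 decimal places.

0.30

p = 521/1751 = 0.297544… ≈ 0.30 (to 2 d.p.).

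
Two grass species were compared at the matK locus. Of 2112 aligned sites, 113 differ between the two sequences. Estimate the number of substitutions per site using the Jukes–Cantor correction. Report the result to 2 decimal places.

0.06

p = 113/2112 ≈ 0.053504.
d = −(3/4) ln(1 − 4p/3) = −0.75 ln(1 − 0.071339) = −0.75 ln(0.928661)
  = −0.75 × (-0.074012) = 0.055509 substitutions/site.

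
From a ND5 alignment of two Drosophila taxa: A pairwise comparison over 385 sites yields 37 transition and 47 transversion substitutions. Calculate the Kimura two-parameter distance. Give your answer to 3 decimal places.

P = 37/385 ≈ 0.096104 and Q = 47/385 ≈ 0.122078.
Under the Kimura two-parameter model, d = −½ ln(1 − 2P − Q) − ¼ ln(1 − 2Q).
1 − 2P − Q = 0.685714, giving −½ ln(0.685714) = 0.188647.
1 − 2Q = 0.755844, giving −¼ ln(0.755844) = 0.069980.
d = 0.188647 + 0.069980 = 0.258627.

0.259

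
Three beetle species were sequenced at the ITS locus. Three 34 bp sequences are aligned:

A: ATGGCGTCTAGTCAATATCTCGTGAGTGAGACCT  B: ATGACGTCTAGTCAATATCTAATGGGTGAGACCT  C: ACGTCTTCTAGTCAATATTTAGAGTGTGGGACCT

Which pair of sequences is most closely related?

A–B: 4/34 differ, p = 0.118, d = 0.128.
A–C: 8/34 differ, p = 0.235, d = 0.282.
B–C: 8/34 differ, p = 0.235, d = 0.282.
The smallest distance is between A and B.

A and B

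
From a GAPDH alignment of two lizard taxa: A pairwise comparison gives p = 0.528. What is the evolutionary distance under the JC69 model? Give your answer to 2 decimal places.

0.91

d = −(3/4) ln(1 − 4p/3) = −0.75 ln(1 − 0.704) = −0.75 ln(0.296)
  = −0.75 × (-1.217396) = 0.913047 substitutions/site.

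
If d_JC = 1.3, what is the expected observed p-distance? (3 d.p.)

p = (3/4)(1 − e^(−4d/3)) = 0.75 × (1 − e^(-1.733333)) = 0.75 × (1 − 0.176695) = 0.617479.

0.617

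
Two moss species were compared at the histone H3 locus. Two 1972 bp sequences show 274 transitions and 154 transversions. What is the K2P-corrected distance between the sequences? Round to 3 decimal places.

P = 274/1972 ≈ 0.138945 and Q = 154/1972 ≈ 0.078093.
Under the Kimura two-parameter model, d = −½ ln(1 − 2P − Q) − ¼ ln(1 − 2Q).
1 − 2P − Q = 0.644017, giving −½ ln(0.644017) = 0.220015.
1 − 2Q = 0.843814, giving −¼ ln(0.843814) = 0.042456.
d = 0.220015 + 0.042456 = 0.262471.

0.262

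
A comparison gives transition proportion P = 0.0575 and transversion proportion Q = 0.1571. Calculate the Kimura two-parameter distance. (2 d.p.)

Under the Kimura two-parameter model, d = −½ ln(1 − 2P − Q) − ¼ ln(1 − 2Q).
1 − 2P − Q = 0.7279, giving −½ ln(0.7279) = 0.158796.
1 − 2Q = 0.6858, giving −¼ ln(0.6858) = 0.094292.
d = 0.158796 + 0.094292 = 0.253088.

0.25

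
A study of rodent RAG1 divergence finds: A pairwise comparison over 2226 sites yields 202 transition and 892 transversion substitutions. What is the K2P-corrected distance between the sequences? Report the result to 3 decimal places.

P = 202/2226 ≈ 0.090746 and Q = 892/2226 ≈ 0.400719.
Under the Kimura two-parameter model, d = −½ ln(1 − 2P − Q) − ¼ ln(1 − 2Q).
1 − 2P − Q = 0.417789, giving −½ ln(0.417789) = 0.436389.
1 − 2Q = 0.198562, giving −¼ ln(0.198562) = 0.404163.
d = 0.436389 + 0.404163 = 0.840552.

0.841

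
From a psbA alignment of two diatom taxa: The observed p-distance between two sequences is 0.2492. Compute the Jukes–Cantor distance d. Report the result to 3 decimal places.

0.303

d = −(3/4) ln(1 − 4p/3) = −0.75 ln(1 − 0.332267) = −0.75 ln(0.667733)
  = −0.75 × (-0.403867) = 0.302900 substitutions/site.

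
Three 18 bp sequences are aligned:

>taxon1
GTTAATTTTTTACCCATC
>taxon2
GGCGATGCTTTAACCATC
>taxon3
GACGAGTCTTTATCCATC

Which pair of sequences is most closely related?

taxon1–taxon2: 6/18 differ, p = 0.333, d = 0.441.
taxon1–taxon3: 6/18 differ, p = 0.333, d = 0.441.
taxon2–taxon3: 4/18 differ, p = 0.222, d = 0.264.
The smallest distance is between taxon2 and taxon3.

taxon2 and taxon3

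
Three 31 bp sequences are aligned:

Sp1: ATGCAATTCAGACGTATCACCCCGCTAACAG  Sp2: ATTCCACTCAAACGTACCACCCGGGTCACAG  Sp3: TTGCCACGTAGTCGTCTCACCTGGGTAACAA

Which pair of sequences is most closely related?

Sp1 and Sp2

Sp1–Sp2: 8/31 differ, p = 0.258, d = 0.316.
Sp1–Sp3: 11/31 differ, p = 0.355, d = 0.481.
Sp2–Sp3: 11/31 differ, p = 0.355, d = 0.481.
The smallest distance is between Sp1 and Sp2.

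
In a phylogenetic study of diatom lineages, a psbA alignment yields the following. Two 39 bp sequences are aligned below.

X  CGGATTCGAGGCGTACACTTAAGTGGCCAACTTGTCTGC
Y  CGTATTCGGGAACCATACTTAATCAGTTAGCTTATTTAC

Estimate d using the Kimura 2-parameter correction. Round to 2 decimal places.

Of 39 sites, 12 differences are transitions and 4 are transversions, so P = 12/39 ≈ 0.307692 and Q = 4/39 ≈ 0.102564.
Under the Kimura two-parameter model, d = −½ ln(1 − 2P − Q) − ¼ ln(1 − 2Q).
1 − 2P − Q = 0.282052, giving −½ ln(0.282052) = 0.632832.
1 − 2Q = 0.794872, giving −¼ ln(0.794872) = 0.057394.
d = 0.632832 + 0.057394 = 0.690226.

0.69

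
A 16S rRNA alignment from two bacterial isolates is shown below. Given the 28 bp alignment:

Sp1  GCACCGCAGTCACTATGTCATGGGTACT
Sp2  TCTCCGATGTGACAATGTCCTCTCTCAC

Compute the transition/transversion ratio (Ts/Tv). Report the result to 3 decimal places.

Transitions are A↔G and C↔T; transversions are all other mismatches.
Transitions: 1. Transversions: 12.
R = 1/12 = 0.083333… ≈ 0.083 (to 3 d.p.).

0.083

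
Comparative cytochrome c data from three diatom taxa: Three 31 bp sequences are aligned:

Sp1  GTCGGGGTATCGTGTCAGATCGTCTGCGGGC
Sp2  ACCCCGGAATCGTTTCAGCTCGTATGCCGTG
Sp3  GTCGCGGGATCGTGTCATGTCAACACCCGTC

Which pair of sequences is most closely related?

Sp1 and Sp3

Sp1–Sp2: 11/31 differ, p = 0.355, d = 0.481.
Sp1–Sp3: 10/31 differ, p = 0.323, d = 0.422.
Sp2–Sp3: 13/31 differ, p = 0.419, d = 0.614.
The smallest distance is between Sp1 and Sp3.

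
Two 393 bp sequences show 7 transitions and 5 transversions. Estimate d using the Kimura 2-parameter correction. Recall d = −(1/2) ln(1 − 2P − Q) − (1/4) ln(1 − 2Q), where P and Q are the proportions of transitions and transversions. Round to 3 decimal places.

0.031

P = 7/393 ≈ 0.017812 and Q = 5/393 ≈ 0.012723.
Under the Kimura two-parameter model, d = −½ ln(1 − 2P − Q) − ¼ ln(1 − 2Q).
1 − 2P − Q = 0.951653, giving −½ ln(0.951653) = 0.024777.
1 − 2Q = 0.974554, giving −¼ ln(0.974554) = 0.006444.
d = 0.024777 + 0.006444 = 0.031221.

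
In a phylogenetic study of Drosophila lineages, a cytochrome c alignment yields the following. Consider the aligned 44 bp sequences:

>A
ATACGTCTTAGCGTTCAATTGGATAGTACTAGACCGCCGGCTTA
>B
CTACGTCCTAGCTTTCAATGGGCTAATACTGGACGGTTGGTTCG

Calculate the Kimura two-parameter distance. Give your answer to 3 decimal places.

Of 44 sites, 8 differences are transitions and 5 are transversions, so P = 8/44 ≈ 0.181818 and Q = 5/44 ≈ 0.113636.
Under the Kimura two-parameter model, d = −½ ln(1 − 2P − Q) − ¼ ln(1 − 2Q).
1 − 2P − Q = 0.522728, giving −½ ln(0.522728) = 0.324347.
1 − 2Q = 0.772728, giving −¼ ln(0.772728) = 0.064457.
d = 0.324347 + 0.064457 = 0.388804.

0.389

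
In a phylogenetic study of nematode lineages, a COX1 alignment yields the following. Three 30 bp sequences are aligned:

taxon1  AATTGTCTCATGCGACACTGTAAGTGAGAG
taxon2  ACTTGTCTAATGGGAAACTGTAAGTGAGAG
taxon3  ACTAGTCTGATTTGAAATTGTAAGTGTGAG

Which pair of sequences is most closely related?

taxon1–taxon2: 4/30 differ, p = 0.133, d = 0.147.
taxon1–taxon3: 8/30 differ, p = 0.267, d = 0.330.
taxon2–taxon3: 6/30 differ, p = 0.200, d = 0.233.
The smallest distance is between taxon1 and taxon2.

taxon1 and taxon2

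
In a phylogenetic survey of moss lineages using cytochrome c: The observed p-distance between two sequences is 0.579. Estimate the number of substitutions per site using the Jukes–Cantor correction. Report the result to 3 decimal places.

d = −(3/4) ln(1 − 4p/3) = −0.75 ln(1 − 0.772) = −0.75 ln(0.228)
  = −0.75 × (-1.478410) = 1.108808 substitutions/site.

1.109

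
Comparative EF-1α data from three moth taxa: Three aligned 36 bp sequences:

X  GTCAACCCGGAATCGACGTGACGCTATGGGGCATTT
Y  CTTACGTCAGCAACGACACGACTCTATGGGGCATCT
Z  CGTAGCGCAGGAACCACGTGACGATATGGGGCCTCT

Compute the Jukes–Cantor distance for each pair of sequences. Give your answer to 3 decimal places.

X–Y: 12/36 sites differ → p ≈ 0.333333, d = −0.75 ln(1 − 0.444444) = 0.440839 ≈ 0.441.
X–Z: 12/36 sites differ → p ≈ 0.333333, d = −0.75 ln(1 − 0.444444) = 0.440839 ≈ 0.441.
Y–Z: 11/36 sites differ → p ≈ 0.305556, d = −0.75 ln(1 − 0.407408) = 0.392437 ≈ 0.392.

d(X,Y) = 0.441, d(X,Z) = 0.441, d(Y,Z) = 0.392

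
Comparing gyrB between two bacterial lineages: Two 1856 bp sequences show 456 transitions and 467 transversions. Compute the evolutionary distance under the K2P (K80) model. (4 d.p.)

P = 456/1856 ≈ 0.24569 and Q = 467/1856 ≈ 0.251616.
Under the Kimura two-parameter model, d = −½ ln(1 − 2P − Q) − ¼ ln(1 − 2Q).
1 − 2P − Q = 0.257004, giving −½ ln(0.257004) = 0.679332.
1 − 2Q = 0.496768, giving −¼ ln(0.496768) = 0.174908.
d = 0.679332 + 0.174908 = 0.854240.

0.8542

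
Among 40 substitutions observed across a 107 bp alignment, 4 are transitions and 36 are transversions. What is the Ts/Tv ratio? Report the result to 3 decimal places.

R = 4/36 = 0.111111… ≈ 0.111 (to 3 d.p.).

0.111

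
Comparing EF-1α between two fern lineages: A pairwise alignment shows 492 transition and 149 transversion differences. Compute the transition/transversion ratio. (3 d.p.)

R = 492/149 = 3.302013… ≈ 3.302 (to 3 d.p.).

3.302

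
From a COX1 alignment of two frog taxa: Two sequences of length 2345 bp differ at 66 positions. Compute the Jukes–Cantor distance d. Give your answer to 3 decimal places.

p = 66/2345 ≈ 0.028145.
d = −(3/4) ln(1 − 4p/3) = −0.75 ln(1 − 0.037527) = −0.75 ln(0.962473)
  = −0.75 × (-0.038249) = 0.028687 substitutions/site.

0.029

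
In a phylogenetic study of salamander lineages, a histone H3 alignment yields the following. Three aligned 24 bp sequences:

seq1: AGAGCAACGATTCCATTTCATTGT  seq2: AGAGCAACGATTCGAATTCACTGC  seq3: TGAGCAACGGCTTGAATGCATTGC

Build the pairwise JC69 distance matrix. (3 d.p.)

seq1–seq2: 4/24 sites differ → p ≈ 0.166667, d = −0.75 ln(1 − 0.222223) = 0.188487 ≈ 0.188.
seq1–seq3: 8/24 sites differ → p ≈ 0.333333, d = −0.75 ln(1 − 0.444444) = 0.440839 ≈ 0.441.
seq2–seq3: 6/24 sites differ → p = 0.25, d = −0.75 ln(1 − 0.333333) = 0.304098 ≈ 0.304.

d(seq1,seq2) = 0.188, d(seq1,seq3) = 0.441, d(seq2,seq3) = 0.304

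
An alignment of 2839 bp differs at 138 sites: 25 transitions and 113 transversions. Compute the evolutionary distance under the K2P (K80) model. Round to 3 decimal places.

0.050

P = 25/2839 ≈ 0.008806 and Q = 113/2839 ≈ 0.039803.
Under the Kimura two-parameter model, d = −½ ln(1 − 2P − Q) − ¼ ln(1 − 2Q).
1 − 2P − Q = 0.942585, giving −½ ln(0.942585) = 0.029565.
1 − 2Q = 0.920394, giving −¼ ln(0.920394) = 0.020738.
d = 0.029565 + 0.020738 = 0.050303.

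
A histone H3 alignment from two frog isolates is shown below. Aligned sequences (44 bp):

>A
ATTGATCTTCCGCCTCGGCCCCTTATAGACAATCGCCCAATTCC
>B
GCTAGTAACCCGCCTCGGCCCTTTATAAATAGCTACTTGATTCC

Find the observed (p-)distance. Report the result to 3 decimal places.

0.386

The sequences differ at 17 of 44 positions.
p = 17/44 = 0.386363… ≈ 0.386 (to 3 d.p.).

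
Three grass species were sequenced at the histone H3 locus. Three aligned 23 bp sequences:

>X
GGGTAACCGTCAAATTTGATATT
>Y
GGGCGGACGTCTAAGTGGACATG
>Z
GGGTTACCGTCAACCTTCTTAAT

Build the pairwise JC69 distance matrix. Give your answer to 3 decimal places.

X–Y: 9/23 sites differ → p ≈ 0.391304, d = −0.75 ln(1 − 0.521739) = 0.553199 ≈ 0.553.
X–Z: 6/23 sites differ → p ≈ 0.26087, d = −0.75 ln(1 − 0.347827) = 0.320584 ≈ 0.321.
Y–Z: 13/23 sites differ → p ≈ 0.565217, d = −0.75 ln(1 − 0.753623) = 1.050669 ≈ 1.051.

d(X,Y) = 0.553, d(X,Z) = 0.321, d(Y,Z) = 1.051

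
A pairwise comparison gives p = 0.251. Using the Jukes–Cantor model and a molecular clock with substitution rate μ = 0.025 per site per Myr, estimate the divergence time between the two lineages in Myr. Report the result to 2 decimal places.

6.11

d = −(3/4) ln(1 − 4p/3) = −0.75 ln(1 − 0.334667) = −0.75 ln(0.665333)
  = −0.75 × (-0.407468) = 0.305601 substitutions/site.
Under a molecular clock d = 2μt, so t = d/(2μ) = 0.305601 / (2 × 0.025) = 6.11 Myr.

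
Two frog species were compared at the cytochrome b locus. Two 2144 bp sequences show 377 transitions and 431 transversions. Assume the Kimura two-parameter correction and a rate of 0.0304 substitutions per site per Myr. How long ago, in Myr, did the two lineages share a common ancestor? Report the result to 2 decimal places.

P = 377/2144 ≈ 0.17584 and Q = 431/2144 ≈ 0.201026.
Under the Kimura two-parameter model, d = −½ ln(1 − 2P − Q) − ¼ ln(1 − 2Q).
1 − 2P − Q = 0.447294, giving −½ ln(0.447294) = 0.402270.
1 − 2Q = 0.597948, giving −¼ ln(0.597948) = 0.128563.
d = 0.402270 + 0.128563 = 0.530833.
Under a molecular clock d = 2μt, so t = d/(2μ) = 0.530833 / (2 × 0.0304) = 8.73 Myr.

8.73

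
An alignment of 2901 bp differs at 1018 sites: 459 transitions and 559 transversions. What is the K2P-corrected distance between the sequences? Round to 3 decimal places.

P = 459/2901 ≈ 0.158221 and Q = 559/2901 ≈ 0.192692.
Under the Kimura two-parameter model, d = −½ ln(1 − 2P − Q) − ¼ ln(1 − 2Q).
1 − 2P − Q = 0.490866, giving −½ ln(0.490866) = 0.355792.
1 − 2Q = 0.614616, giving −¼ ln(0.614616) = 0.121689.
d = 0.355792 + 0.121689 = 0.477481.

0.477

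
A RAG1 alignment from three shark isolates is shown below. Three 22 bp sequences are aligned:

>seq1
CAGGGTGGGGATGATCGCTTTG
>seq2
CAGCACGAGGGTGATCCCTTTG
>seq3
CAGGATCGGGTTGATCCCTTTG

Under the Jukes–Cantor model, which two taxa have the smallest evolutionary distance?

seq1 and seq3

seq1–seq2: 6/22 differ, p = 0.273, d = 0.339.
seq1–seq3: 4/22 differ, p = 0.182, d = 0.208.
seq2–seq3: 5/22 differ, p = 0.227, d = 0.271.
The smallest distance is between seq1 and seq3.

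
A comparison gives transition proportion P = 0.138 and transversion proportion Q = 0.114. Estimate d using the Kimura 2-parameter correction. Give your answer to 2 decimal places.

0.31

Under the Kimura two-parameter model, d = −½ ln(1 − 2P − Q) − ¼ ln(1 − 2Q).
1 − 2P − Q = 0.61, giving −½ ln(0.61) = 0.247148.
1 − 2Q = 0.772, giving −¼ ln(0.772) = 0.064693.
d = 0.247148 + 0.064693 = 0.311841.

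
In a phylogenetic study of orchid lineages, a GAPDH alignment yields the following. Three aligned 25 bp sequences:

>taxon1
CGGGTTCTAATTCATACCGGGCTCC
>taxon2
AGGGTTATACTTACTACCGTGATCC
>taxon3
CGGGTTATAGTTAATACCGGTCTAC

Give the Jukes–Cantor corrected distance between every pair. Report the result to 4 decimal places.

taxon1–taxon2: 7/25 sites differ → p = 0.28, d = −0.75 ln(1 − 0.373333) = 0.350505 ≈ 0.3505.
taxon1–taxon3: 5/25 sites differ → p = 0.2, d = −0.75 ln(1 − 0.266667) = 0.232617 ≈ 0.2326.
taxon2–taxon3: 7/25 sites differ → p = 0.28, d = −0.75 ln(1 − 0.373333) = 0.350505 ≈ 0.3505.

d(taxon1,taxon2) = 0.3505, d(taxon1,taxon3) = 0.2326, d(taxon2,taxon3) = 0.3505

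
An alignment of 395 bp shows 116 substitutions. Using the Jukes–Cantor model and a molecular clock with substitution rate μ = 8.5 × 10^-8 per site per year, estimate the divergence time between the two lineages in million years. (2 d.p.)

2.19

p = 116/395 ≈ 0.293671.
d = −(3/4) ln(1 − 4p/3) = −0.75 ln(1 − 0.391561) = −0.75 ln(0.608439)
  = −0.75 × (-0.496859) = 0.372644 substitutions/site.
Under a molecular clock d = 2μt, so t = d/(2μ) = 0.372644 / (2 × 8.5 × 10^-8) = 2.19 million years.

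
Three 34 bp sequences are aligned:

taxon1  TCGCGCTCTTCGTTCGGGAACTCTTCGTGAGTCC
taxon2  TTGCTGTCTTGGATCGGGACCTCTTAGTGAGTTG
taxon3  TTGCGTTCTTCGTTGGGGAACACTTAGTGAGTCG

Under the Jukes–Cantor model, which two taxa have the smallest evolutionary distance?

taxon1 and taxon3

taxon1–taxon2: 9/34 differ, p = 0.265, d = 0.326.
taxon1–taxon3: 6/34 differ, p = 0.176, d = 0.201.
taxon2–taxon3: 8/34 differ, p = 0.235, d = 0.282.
The smallest distance is between taxon1 and taxon3.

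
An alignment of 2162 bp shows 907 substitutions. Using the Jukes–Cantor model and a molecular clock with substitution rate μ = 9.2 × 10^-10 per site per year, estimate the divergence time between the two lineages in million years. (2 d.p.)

334.05

p = 907/2162 ≈ 0.419519.
d = −(3/4) ln(1 − 4p/3) = −0.75 ln(1 − 0.559359) = −0.75 ln(0.440641)
  = −0.75 × (-0.819525) = 0.614644 substitutions/site.
Under a molecular clock d = 2μt, so t = d/(2μ) = 0.614644 / (2 × 9.2 × 10^-10) = 334.05 million years.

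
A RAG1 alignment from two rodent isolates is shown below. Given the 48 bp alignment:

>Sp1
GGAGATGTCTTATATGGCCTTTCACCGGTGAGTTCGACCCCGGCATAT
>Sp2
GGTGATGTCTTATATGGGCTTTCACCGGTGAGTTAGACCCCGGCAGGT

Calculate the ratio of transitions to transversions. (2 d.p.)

Transitions are A↔G and C↔T; transversions are all other mismatches.
Transitions: 1. Transversions: 4.
R = 1/4 = 0.25.

0.25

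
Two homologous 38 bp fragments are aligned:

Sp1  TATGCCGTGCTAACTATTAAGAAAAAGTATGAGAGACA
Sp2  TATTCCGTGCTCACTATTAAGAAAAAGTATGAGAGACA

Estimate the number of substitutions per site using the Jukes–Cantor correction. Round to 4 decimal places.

The sequences differ at 2 of 38 sites (4, 12), so p = 2/38 ≈ 0.052632.
d = −(3/4) ln(1 − 4p/3) = −0.75 ln(1 − 0.070176) = −0.75 ln(0.929824)
  = −0.75 × (-0.072760) = 0.054570 substitutions/site.

0.0546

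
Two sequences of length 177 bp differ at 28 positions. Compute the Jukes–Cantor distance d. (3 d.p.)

p = 28/177 ≈ 0.158192.
d = −(3/4) ln(1 − 4p/3) = −0.75 ln(1 − 0.210923) = −0.75 ln(0.789077)
  = −0.75 × (-0.236891) = 0.177668 substitutions/site.

0.178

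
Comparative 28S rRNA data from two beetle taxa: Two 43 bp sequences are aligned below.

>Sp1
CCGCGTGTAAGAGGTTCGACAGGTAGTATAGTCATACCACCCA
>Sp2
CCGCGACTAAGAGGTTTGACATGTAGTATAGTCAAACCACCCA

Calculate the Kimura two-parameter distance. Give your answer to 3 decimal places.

0.127

Of 43 sites, 1 differences are transitions and 4 are transversions, so P = 1/43 ≈ 0.023256 and Q = 4/43 ≈ 0.093023.
Under the Kimura two-parameter model, d = −½ ln(1 − 2P − Q) − ¼ ln(1 − 2Q).
1 − 2P − Q = 0.860465, giving −½ ln(0.860465) = 0.075141.
1 − 2Q = 0.813954, giving −¼ ln(0.813954) = 0.051463.
d = 0.075141 + 0.051463 = 0.126604.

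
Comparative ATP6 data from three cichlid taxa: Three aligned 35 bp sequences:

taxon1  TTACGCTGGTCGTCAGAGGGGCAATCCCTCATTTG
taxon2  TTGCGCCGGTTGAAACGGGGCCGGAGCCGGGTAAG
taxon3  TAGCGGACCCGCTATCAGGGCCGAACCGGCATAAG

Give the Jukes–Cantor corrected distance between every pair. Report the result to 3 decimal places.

d(taxon1,taxon2) = 0.782, d(taxon1,taxon3) = 0.965, d(taxon2,taxon3) = 0.705

taxon1–taxon2: 17/35 sites differ → p ≈ 0.485714, d = −0.75 ln(1 − 0.647619) = 0.782282 ≈ 0.782.
taxon1–taxon3: 19/35 sites differ → p ≈ 0.542857, d = −0.75 ln(1 − 0.723809) = 0.964997 ≈ 0.965.
taxon2–taxon3: 16/35 sites differ → p ≈ 0.457143, d = −0.75 ln(1 − 0.609524) = 0.705292 ≈ 0.705.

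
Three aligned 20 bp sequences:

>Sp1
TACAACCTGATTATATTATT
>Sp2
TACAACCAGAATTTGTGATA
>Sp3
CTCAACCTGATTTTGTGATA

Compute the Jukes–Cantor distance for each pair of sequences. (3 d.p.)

Sp1–Sp2: 6/20 sites differ → p = 0.3, d = −0.75 ln(1 − 0.4) = 0.383119 ≈ 0.383.
Sp1–Sp3: 6/20 sites differ → p = 0.3, d = −0.75 ln(1 − 0.4) = 0.383119 ≈ 0.383.
Sp2–Sp3: 4/20 sites differ → p = 0.2, d = −0.75 ln(1 − 0.266667) = 0.232617 ≈ 0.233.

d(Sp1,Sp2) = 0.383, d(Sp1,Sp3) = 0.383, d(Sp2,Sp3) = 0.233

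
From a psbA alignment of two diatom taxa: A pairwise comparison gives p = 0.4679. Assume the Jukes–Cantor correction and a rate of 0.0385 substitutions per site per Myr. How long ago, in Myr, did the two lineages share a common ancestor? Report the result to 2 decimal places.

d = −(3/4) ln(1 − 4p/3) = −0.75 ln(1 − 0.623867) = −0.75 ln(0.376133)
  = −0.75 × (-0.977812) = 0.733359 substitutions/site.
Under a molecular clock d = 2μt, so t = d/(2μ) = 0.733359 / (2 × 0.0385) = 9.52 Myr.

9.52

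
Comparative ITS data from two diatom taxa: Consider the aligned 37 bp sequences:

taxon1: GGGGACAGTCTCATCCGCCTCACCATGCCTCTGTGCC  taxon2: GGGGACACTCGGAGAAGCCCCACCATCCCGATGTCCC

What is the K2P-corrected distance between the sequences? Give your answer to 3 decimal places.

Of 37 sites, 1 differences are transitions and 10 are transversions, so P = 1/37 ≈ 0.027027 and Q = 10/37 ≈ 0.27027.
Under the Kimura two-parameter model, d = −½ ln(1 − 2P − Q) − ¼ ln(1 − 2Q).
1 − 2P − Q = 0.675676, giving −½ ln(0.675676) = 0.196021.
1 − 2Q = 0.45946, giving −¼ ln(0.45946) = 0.194426.
d = 0.196021 + 0.194426 = 0.390447.

0.390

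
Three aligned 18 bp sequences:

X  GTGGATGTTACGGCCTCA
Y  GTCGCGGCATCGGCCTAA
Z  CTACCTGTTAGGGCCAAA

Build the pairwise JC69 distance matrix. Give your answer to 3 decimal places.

d(X,Y) = 0.548, d(X,Z) = 0.548, d(Y,Z) = 0.824

X–Y: 7/18 sites differ → p ≈ 0.388889, d = −0.75 ln(1 − 0.518519) = 0.548166 ≈ 0.548.
X–Z: 7/18 sites differ → p ≈ 0.388889, d = −0.75 ln(1 − 0.518519) = 0.548166 ≈ 0.548.
Y–Z: 9/18 sites differ → p = 0.5, d = −0.75 ln(1 − 0.666667) = 0.823960 ≈ 0.824.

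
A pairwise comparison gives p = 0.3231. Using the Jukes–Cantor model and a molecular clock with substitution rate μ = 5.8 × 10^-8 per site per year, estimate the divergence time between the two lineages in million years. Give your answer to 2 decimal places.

d = −(3/4) ln(1 − 4p/3) = −0.75 ln(1 − 0.4308) = −0.75 ln(0.5692)
  = −0.75 × (-0.563523) = 0.422642 substitutions/site.
Under a molecular clock d = 2μt, so t = d/(2μ) = 0.422642 / (2 × 5.8 × 10^-8) = 3.64 million years.

3.64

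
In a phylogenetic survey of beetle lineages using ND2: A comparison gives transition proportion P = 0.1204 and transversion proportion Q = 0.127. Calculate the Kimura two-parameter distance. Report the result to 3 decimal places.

0.303

Under the Kimura two-parameter model, d = −½ ln(1 − 2P − Q) − ¼ ln(1 − 2Q).
1 − 2P − Q = 0.6322, giving −½ ln(0.6322) = 0.229275.
1 − 2Q = 0.746, giving −¼ ln(0.746) = 0.073257.
d = 0.229275 + 0.073257 = 0.302532.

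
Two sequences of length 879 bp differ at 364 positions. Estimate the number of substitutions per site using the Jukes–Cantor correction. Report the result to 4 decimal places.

0.6025

p = 364/879 ≈ 0.414107.
d = −(3/4) ln(1 − 4p/3) = −0.75 ln(1 − 0.552143) = −0.75 ln(0.447857)
  = −0.75 × (-0.803281) = 0.602461 substitutions/site.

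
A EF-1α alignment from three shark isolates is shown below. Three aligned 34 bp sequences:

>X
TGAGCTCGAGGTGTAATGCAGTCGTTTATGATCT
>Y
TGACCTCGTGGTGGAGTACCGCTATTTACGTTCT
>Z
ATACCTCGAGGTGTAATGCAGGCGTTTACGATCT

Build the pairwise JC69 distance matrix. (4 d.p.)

d(X,Y) = 0.4234, d(X,Z) = 0.1637, d(Y,Z) = 0.4234

X–Y: 11/34 sites differ → p ≈ 0.323529, d = −0.75 ln(1 − 0.431372) = 0.423397 ≈ 0.4234.
X–Z: 5/34 sites differ → p ≈ 0.147059, d = −0.75 ln(1 − 0.196079) = 0.163691 ≈ 0.1637.
Y–Z: 11/34 sites differ → p ≈ 0.323529, d = −0.75 ln(1 − 0.431372) = 0.423397 ≈ 0.4234.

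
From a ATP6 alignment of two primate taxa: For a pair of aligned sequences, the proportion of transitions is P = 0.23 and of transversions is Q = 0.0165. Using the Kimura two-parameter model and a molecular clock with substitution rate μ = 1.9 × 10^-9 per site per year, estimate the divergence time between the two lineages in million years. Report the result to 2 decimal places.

Under the Kimura two-parameter model, d = −½ ln(1 − 2P − Q) − ¼ ln(1 − 2Q).
1 − 2P − Q = 0.5235, giving −½ ln(0.5235) = 0.323609.
1 − 2Q = 0.967, giving −¼ ln(0.967) = 0.008389.
d = 0.323609 + 0.008389 = 0.331998.
Under a molecular clock d = 2μt, so t = d/(2μ) = 0.331998 / (2 × 1.9 × 10^-9) = 87.37 million years.

87.37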